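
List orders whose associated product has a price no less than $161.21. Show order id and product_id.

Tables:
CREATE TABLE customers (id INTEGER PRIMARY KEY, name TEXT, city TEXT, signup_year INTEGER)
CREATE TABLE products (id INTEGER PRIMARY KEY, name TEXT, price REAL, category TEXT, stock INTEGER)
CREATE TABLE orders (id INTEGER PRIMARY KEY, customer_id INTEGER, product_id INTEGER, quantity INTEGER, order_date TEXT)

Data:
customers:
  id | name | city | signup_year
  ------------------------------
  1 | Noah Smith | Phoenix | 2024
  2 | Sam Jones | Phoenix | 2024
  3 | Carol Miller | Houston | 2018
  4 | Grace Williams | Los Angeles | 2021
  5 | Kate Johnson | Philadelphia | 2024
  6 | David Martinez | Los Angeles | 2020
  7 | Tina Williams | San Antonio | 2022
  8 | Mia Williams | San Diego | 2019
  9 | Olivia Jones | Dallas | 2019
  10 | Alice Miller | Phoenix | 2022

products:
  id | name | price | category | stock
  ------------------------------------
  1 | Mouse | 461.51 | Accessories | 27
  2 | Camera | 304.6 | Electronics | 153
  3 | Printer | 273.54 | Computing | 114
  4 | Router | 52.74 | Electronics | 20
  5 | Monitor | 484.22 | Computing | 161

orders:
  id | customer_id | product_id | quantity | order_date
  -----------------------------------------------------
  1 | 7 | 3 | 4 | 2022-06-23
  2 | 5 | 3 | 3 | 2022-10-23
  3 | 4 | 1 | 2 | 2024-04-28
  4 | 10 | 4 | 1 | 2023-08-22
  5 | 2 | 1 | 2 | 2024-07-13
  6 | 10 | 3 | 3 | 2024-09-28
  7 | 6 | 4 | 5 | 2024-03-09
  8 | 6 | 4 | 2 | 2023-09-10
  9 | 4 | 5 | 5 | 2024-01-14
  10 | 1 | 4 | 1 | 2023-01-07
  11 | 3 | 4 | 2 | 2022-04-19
SELECT id, product_id FROM orders WHERE product_id IN (SELECT id FROM products WHERE price >= 161.21)

Execution result:
id | product_id
1 | 3
2 | 3
3 | 1
5 | 1
6 | 3
9 | 5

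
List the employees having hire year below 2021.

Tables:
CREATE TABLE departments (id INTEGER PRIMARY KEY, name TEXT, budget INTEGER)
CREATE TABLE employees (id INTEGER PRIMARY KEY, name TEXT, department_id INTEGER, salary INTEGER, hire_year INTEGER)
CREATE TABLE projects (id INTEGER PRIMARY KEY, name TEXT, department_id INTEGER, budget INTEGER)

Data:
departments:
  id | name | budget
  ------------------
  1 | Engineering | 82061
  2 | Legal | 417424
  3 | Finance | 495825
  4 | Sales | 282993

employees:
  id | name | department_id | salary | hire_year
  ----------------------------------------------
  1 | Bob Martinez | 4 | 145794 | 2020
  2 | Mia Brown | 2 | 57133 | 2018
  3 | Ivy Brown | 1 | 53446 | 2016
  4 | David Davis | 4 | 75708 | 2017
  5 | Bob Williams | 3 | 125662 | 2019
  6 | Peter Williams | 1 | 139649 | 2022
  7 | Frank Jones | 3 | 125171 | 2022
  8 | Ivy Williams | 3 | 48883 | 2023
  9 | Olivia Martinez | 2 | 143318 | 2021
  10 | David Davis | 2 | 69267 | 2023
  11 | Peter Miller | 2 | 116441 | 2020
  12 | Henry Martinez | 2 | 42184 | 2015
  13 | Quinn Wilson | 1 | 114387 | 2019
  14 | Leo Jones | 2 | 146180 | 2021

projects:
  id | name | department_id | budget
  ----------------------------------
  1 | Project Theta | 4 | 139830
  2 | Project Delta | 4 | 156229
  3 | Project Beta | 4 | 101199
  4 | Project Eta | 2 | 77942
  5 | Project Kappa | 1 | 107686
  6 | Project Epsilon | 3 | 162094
SELECT name, hire_year FROM employees WHERE hire_year < 2021

Execution result:
name | hire_year
Bob Martinez | 2020
Mia Brown | 2018
Ivy Brown | 2016
David Davis | 2017
Bob Williams | 2019
Peter Miller | 2020
Henry Martinez | 2015
Quinn Wilson | 2019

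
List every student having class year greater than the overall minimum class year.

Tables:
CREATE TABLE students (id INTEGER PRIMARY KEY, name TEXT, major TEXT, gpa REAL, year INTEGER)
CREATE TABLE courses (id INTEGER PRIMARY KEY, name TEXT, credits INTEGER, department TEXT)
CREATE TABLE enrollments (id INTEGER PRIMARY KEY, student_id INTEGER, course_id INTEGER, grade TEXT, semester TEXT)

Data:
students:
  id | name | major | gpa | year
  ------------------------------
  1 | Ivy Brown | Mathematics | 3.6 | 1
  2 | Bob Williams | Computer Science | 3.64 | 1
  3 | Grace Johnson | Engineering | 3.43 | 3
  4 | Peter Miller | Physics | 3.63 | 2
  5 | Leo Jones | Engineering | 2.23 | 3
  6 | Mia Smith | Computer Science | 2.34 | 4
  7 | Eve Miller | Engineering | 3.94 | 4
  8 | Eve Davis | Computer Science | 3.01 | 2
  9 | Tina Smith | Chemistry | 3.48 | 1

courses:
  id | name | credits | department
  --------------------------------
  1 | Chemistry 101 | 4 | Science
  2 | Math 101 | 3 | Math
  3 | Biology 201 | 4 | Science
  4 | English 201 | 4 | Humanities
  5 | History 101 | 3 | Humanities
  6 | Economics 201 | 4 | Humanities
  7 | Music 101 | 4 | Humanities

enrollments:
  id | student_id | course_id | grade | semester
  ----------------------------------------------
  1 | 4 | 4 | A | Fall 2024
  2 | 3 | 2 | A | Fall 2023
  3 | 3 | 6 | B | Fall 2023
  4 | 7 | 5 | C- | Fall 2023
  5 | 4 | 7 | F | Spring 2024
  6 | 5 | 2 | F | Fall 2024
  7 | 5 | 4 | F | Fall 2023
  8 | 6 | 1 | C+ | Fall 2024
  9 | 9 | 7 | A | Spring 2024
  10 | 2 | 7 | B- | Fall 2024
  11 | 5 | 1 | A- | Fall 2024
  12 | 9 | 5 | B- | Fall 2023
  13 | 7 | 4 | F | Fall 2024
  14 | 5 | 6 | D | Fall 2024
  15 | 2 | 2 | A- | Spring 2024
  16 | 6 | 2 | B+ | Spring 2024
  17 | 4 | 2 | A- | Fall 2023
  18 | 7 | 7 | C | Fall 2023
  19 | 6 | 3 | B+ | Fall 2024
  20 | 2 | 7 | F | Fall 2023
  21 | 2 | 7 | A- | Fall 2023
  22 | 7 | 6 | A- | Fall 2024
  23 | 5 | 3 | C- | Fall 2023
SELECT name, year FROM students WHERE year > (SELECT MIN(year) FROM students)

Execution result:
name | year
Grace Johnson | 3
Peter Miller | 2
Leo Jones | 3
Mia Smith | 4
Eve Miller | 4
Eve Davis | 2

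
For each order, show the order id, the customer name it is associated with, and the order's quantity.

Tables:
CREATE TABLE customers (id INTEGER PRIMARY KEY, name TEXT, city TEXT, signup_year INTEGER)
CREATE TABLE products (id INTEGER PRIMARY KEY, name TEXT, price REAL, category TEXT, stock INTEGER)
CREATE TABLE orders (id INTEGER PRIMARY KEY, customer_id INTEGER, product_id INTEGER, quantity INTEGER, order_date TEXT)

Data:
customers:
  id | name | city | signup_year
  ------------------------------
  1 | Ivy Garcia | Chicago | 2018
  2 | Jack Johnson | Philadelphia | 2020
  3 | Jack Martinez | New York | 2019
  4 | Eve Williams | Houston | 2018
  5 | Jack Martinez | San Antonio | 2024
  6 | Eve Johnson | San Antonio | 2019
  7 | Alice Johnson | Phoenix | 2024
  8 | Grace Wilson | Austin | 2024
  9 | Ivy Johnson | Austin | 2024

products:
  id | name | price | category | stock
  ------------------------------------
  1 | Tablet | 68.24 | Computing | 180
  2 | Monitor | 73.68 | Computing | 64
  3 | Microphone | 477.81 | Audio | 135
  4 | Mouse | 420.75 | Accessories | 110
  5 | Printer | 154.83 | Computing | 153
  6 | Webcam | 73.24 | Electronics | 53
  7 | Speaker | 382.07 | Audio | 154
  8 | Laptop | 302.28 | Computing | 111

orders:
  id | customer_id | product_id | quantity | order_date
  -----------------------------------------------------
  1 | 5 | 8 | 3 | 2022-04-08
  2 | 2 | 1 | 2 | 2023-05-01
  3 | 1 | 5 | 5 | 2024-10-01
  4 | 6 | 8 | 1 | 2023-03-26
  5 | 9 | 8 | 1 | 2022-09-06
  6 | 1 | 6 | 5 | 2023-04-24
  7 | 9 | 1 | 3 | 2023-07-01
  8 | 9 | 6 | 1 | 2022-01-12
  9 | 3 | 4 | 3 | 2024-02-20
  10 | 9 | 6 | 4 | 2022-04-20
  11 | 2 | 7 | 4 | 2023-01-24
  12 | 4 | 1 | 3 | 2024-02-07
SELECT c.id, p.name AS customer, c.quantity FROM orders c JOIN customers p ON c.customer_id = p.id

Execution result:
id | customer | quantity
1 | Jack Martinez | 3
2 | Jack Johnson | 2
3 | Ivy Garcia | 5
4 | Eve Johnson | 1
5 | Ivy Johnson | 1
6 | Ivy Garcia | 5
7 | Ivy Johnson | 3
8 | Ivy Johnson | 1
9 | Jack Martinez | 3
10 | Ivy Johnson | 4
11 | Jack Johnson | 4
12 | Eve Williams | 3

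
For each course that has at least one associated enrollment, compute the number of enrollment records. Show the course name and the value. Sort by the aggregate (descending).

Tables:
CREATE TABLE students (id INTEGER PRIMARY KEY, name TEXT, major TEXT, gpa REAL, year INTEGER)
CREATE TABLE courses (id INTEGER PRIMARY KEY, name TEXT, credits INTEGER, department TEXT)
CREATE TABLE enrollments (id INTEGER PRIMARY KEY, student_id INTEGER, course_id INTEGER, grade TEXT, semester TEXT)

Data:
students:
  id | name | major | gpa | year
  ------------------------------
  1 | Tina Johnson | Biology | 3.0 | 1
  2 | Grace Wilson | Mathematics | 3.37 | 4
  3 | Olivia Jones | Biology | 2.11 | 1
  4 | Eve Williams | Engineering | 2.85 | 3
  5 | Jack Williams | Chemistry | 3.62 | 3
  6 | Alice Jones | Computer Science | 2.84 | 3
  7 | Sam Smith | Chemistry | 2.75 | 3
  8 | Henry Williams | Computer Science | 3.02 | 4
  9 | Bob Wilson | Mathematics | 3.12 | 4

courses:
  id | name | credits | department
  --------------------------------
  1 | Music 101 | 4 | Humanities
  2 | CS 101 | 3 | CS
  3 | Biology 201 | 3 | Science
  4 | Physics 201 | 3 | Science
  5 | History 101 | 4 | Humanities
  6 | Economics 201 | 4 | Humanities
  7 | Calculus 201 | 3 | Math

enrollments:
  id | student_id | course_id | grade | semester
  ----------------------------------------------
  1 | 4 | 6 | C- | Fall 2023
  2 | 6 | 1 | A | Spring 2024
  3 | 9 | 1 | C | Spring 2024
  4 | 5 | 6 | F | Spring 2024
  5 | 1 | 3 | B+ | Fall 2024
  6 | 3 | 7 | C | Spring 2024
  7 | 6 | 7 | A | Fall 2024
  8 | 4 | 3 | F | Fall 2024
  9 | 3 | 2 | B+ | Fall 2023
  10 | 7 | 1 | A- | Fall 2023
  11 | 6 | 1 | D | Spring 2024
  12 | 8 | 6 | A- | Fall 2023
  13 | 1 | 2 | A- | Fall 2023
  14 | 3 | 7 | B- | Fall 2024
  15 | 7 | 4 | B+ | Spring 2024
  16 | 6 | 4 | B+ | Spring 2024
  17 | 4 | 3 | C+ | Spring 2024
SELECT p.name, COUNT(*) AS n FROM enrollments c JOIN courses p ON c.course_id = p.id GROUP BY p.id, p.name ORDER BY n DESC

Execution result:
name | n
Music 101 | 4
Biology 201 | 3
Economics 201 | 3
Calculus 201 | 3
CS 101 | 2
Physics 201 | 2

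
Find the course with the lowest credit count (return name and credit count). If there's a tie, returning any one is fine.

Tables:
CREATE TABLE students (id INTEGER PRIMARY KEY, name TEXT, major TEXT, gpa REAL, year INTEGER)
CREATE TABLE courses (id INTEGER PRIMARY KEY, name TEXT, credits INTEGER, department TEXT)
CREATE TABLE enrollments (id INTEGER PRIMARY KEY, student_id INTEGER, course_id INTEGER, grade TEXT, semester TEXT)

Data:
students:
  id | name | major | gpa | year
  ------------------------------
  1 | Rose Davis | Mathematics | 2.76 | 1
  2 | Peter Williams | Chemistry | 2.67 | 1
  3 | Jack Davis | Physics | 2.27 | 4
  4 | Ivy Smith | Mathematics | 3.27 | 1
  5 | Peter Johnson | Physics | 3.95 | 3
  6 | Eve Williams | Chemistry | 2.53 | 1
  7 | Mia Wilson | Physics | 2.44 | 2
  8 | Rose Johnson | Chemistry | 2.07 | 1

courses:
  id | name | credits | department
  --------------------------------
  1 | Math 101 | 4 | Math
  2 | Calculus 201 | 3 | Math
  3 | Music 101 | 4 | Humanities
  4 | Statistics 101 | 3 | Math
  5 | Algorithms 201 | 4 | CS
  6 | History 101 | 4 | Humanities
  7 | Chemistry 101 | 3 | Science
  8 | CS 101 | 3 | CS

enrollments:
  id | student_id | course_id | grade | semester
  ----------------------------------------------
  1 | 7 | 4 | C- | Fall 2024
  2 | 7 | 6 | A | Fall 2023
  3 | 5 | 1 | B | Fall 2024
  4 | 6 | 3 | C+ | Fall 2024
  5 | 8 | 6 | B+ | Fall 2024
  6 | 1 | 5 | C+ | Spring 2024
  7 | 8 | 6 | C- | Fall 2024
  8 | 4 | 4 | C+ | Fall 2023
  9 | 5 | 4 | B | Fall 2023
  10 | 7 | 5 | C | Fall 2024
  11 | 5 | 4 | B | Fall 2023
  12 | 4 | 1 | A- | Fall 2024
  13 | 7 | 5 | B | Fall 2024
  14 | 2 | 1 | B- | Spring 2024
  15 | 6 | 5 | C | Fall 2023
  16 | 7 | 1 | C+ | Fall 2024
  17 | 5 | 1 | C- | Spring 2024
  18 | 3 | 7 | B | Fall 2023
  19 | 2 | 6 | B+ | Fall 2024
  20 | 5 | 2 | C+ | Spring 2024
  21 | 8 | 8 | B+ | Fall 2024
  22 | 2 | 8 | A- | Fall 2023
SELECT name, credits FROM courses ORDER BY credits ASC LIMIT 1

Execution result:
name | credits
Calculus 201 | 3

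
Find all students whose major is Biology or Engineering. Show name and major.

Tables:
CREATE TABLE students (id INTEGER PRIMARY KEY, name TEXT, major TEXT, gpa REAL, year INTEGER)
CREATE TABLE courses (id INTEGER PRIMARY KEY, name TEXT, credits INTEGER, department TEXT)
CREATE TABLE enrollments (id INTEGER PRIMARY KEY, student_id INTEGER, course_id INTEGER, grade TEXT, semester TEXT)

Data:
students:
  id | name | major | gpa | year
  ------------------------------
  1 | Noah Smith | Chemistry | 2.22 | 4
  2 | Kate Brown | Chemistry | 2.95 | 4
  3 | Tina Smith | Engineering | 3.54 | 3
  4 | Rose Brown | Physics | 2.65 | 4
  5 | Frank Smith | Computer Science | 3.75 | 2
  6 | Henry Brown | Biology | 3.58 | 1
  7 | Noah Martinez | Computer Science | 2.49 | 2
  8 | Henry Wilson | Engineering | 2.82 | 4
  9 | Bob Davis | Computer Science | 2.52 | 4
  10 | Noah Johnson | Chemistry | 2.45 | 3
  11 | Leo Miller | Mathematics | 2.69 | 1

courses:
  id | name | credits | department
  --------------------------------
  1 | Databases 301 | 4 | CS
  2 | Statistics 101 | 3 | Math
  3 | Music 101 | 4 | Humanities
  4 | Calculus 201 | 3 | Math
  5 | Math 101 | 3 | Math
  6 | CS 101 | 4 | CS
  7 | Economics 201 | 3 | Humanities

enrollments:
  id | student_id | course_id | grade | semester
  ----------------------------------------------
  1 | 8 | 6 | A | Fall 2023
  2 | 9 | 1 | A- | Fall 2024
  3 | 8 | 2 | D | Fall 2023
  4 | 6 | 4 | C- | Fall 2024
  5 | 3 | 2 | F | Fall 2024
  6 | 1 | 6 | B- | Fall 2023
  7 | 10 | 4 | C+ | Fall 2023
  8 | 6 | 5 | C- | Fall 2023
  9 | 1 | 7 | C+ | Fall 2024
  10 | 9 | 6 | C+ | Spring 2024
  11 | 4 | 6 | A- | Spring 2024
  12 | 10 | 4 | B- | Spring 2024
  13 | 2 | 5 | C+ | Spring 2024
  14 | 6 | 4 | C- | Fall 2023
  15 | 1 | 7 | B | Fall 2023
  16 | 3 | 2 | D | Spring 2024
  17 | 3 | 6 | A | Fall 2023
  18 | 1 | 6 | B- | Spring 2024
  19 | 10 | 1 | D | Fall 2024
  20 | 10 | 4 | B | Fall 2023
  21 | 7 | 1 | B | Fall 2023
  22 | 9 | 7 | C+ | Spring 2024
SELECT name, major FROM students WHERE major IN ('Biology', 'Engineering')

Execution result:
name | major
Tina Smith | Engineering
Henry Brown | Biology
Henry Wilson | Engineering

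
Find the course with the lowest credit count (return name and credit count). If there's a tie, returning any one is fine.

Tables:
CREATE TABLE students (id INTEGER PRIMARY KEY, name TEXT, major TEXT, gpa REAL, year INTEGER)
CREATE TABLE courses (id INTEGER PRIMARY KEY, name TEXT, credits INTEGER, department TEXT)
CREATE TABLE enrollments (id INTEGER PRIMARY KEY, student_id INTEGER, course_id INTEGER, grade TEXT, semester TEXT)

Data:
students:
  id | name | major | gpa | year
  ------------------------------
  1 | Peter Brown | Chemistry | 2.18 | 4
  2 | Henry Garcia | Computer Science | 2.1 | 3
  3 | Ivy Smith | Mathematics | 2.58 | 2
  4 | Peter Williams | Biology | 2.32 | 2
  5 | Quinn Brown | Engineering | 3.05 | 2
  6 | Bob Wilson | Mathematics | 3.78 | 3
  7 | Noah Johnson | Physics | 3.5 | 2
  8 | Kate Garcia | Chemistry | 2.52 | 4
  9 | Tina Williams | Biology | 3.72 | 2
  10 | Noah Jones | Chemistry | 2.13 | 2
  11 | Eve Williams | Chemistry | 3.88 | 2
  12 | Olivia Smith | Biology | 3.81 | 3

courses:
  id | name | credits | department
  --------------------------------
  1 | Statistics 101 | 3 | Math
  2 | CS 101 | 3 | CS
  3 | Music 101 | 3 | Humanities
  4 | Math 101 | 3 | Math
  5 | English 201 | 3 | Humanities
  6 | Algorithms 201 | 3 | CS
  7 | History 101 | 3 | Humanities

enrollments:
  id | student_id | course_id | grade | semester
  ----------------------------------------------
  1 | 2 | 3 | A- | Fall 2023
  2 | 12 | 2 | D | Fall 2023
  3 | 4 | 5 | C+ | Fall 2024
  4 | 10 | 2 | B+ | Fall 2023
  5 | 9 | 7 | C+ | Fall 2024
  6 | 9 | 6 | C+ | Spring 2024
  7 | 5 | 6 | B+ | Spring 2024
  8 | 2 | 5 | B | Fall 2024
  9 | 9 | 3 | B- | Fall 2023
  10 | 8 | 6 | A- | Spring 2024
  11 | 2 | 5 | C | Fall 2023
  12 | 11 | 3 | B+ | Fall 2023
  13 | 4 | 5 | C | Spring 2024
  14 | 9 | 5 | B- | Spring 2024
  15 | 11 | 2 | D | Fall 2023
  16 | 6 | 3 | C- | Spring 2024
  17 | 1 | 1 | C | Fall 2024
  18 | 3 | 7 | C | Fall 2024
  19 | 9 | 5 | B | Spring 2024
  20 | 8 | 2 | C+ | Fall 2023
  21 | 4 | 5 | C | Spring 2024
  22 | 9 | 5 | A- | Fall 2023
SELECT name, credits FROM courses ORDER BY credits ASC LIMIT 1

Execution result:
name | credits
Statistics 101 | 3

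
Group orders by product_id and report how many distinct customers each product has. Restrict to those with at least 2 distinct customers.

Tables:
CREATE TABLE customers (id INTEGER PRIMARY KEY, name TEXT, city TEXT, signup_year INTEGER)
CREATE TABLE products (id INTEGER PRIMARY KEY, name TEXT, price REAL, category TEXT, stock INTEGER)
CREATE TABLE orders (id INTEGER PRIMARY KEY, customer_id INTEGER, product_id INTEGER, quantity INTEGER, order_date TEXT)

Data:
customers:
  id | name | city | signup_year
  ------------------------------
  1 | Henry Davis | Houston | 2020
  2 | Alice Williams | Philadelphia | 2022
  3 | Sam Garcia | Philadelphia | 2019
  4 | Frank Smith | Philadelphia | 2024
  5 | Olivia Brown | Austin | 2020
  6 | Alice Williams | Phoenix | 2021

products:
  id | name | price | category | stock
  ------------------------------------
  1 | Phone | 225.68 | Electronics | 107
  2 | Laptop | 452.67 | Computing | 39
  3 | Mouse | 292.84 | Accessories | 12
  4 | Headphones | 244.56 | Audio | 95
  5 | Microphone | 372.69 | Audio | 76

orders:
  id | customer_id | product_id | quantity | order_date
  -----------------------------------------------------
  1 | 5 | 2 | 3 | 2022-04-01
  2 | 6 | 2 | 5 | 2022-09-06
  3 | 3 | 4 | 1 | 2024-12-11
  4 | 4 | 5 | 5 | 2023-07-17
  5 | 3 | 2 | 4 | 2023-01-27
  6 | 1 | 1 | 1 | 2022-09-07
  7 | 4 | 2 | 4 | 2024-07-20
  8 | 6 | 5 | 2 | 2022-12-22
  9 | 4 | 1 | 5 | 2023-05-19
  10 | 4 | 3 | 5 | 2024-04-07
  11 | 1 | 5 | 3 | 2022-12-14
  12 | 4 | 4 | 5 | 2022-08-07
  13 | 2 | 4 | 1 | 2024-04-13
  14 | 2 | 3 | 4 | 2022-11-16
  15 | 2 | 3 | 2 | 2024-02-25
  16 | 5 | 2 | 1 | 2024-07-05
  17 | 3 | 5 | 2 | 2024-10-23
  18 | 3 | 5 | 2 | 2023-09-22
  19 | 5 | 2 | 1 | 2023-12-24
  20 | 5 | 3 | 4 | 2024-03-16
SELECT product_id, COUNT(DISTINCT customer_id) AS distinct_customer_count FROM orders GROUP BY product_id HAVING COUNT(DISTINCT customer_id) >= 2

Execution result:
product_id | distinct_customer_count
1 | 2
2 | 4
3 | 3
4 | 3
5 | 4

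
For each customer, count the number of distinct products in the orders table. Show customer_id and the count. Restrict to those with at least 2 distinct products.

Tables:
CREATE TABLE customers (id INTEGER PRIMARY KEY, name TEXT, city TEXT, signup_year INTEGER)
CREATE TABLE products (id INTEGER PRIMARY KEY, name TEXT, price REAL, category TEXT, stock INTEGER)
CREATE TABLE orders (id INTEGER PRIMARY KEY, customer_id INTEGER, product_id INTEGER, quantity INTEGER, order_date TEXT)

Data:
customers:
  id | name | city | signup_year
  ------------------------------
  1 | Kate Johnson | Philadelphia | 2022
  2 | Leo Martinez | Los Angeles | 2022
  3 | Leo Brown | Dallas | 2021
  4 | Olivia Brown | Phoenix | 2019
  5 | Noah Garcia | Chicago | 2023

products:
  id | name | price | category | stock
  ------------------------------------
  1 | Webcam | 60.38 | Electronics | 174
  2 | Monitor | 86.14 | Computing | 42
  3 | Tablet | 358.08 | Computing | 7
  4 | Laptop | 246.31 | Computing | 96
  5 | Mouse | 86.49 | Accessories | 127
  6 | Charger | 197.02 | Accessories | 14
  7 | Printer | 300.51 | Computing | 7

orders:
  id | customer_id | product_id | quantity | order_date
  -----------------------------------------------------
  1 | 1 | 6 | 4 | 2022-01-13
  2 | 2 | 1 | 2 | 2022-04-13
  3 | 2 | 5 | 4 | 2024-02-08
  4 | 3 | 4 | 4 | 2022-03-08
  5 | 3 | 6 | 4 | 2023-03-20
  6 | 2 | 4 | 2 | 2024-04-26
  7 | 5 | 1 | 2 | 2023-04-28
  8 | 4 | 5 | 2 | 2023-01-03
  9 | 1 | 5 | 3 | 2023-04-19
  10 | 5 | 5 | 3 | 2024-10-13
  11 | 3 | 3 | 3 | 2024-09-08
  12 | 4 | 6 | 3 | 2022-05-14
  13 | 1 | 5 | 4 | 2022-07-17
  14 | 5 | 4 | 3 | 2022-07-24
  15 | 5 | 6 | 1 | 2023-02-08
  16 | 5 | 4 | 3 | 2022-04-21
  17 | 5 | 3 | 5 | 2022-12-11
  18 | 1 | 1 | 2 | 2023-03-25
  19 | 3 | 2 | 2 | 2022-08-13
SELECT customer_id, COUNT(DISTINCT product_id) AS distinct_product_count FROM orders GROUP BY customer_id HAVING COUNT(DISTINCT product_id) >= 2

Execution result:
customer_id | distinct_product_count
1 | 3
2 | 3
3 | 4
4 | 2
5 | 5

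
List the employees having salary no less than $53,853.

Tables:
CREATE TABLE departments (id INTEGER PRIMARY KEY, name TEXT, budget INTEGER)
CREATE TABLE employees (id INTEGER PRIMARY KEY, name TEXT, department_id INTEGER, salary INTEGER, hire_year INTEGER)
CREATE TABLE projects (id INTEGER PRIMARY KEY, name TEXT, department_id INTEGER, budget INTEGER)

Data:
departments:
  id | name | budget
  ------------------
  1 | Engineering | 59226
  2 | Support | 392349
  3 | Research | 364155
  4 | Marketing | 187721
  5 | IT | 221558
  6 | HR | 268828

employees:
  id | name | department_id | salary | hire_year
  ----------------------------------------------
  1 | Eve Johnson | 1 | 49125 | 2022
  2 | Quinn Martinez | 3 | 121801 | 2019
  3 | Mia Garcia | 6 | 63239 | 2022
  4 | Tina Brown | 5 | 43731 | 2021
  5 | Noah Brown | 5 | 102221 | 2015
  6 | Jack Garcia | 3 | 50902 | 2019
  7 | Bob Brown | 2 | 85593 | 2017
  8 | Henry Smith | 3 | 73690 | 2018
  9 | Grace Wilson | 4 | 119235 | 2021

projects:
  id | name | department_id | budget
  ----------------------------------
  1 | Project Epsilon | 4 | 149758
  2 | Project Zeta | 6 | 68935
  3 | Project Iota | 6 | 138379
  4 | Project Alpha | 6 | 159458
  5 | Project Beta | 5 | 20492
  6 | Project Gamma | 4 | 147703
SELECT name, salary FROM employees WHERE salary >= 53853

Execution result:
name | salary
Quinn Martinez | 121801
Mia Garcia | 63239
Noah Brown | 102221
Bob Brown | 85593
Henry Smith | 73690
Grace Wilson | 119235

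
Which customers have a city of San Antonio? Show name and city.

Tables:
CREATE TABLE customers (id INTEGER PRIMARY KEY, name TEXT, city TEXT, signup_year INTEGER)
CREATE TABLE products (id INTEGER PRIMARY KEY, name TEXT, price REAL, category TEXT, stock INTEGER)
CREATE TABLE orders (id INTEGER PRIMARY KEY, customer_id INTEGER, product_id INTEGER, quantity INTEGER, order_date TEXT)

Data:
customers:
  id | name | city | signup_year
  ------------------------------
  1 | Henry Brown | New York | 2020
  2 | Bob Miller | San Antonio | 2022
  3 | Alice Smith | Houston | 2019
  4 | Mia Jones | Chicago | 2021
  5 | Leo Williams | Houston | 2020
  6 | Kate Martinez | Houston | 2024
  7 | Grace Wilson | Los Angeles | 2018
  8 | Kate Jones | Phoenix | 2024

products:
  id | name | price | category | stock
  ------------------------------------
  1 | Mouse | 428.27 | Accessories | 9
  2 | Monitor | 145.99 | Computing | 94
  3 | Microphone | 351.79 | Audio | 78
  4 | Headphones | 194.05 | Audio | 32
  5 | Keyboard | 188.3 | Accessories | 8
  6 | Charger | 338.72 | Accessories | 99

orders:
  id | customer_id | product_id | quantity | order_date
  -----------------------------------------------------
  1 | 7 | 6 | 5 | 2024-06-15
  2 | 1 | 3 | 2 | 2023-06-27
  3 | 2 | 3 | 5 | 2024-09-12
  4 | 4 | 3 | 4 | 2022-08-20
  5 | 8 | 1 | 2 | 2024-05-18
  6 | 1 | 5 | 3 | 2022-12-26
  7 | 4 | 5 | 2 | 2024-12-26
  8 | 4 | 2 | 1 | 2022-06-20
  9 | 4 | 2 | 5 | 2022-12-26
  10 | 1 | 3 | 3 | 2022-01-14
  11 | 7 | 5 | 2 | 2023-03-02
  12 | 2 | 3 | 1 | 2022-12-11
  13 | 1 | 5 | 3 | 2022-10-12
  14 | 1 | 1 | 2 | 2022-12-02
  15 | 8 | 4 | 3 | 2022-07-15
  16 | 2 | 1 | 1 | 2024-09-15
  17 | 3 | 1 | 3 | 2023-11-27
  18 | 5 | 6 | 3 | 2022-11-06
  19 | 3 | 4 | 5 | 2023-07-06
SELECT name, city FROM customers WHERE city = 'San Antonio'

Execution result:
name | city
Bob Miller | San Antonio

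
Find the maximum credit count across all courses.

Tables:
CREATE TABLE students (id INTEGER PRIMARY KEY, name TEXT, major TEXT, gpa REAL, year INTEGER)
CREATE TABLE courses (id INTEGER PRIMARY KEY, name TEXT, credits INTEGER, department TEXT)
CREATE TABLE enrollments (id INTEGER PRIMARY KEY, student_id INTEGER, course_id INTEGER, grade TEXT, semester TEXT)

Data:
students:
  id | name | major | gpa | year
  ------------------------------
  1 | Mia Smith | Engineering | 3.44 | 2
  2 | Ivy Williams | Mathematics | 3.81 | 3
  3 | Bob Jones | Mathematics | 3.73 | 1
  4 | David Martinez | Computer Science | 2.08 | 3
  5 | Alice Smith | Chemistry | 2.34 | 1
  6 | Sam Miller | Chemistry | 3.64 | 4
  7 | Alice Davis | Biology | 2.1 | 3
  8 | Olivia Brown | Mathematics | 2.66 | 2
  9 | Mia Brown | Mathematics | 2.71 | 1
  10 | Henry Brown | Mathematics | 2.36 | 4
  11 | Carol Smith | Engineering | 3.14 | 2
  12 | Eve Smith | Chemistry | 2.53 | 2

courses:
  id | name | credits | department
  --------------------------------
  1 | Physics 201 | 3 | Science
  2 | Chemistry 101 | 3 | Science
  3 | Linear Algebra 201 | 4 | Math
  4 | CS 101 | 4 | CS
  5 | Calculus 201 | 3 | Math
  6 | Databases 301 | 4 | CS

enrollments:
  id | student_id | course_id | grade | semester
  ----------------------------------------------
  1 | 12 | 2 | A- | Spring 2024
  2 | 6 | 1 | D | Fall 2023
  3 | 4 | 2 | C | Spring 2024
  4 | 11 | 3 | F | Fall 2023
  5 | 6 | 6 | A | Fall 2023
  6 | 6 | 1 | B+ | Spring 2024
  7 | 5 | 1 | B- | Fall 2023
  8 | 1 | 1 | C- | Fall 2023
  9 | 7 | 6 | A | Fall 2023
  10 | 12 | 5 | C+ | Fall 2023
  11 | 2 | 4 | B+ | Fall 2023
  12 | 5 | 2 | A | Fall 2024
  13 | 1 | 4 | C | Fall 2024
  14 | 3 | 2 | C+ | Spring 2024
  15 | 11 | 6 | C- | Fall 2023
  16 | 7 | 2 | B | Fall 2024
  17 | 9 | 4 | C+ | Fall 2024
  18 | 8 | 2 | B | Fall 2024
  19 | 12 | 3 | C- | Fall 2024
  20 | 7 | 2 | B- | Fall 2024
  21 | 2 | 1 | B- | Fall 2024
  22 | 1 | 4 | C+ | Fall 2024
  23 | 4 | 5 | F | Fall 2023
SELECT MAX(credits) FROM courses

Execution result:
4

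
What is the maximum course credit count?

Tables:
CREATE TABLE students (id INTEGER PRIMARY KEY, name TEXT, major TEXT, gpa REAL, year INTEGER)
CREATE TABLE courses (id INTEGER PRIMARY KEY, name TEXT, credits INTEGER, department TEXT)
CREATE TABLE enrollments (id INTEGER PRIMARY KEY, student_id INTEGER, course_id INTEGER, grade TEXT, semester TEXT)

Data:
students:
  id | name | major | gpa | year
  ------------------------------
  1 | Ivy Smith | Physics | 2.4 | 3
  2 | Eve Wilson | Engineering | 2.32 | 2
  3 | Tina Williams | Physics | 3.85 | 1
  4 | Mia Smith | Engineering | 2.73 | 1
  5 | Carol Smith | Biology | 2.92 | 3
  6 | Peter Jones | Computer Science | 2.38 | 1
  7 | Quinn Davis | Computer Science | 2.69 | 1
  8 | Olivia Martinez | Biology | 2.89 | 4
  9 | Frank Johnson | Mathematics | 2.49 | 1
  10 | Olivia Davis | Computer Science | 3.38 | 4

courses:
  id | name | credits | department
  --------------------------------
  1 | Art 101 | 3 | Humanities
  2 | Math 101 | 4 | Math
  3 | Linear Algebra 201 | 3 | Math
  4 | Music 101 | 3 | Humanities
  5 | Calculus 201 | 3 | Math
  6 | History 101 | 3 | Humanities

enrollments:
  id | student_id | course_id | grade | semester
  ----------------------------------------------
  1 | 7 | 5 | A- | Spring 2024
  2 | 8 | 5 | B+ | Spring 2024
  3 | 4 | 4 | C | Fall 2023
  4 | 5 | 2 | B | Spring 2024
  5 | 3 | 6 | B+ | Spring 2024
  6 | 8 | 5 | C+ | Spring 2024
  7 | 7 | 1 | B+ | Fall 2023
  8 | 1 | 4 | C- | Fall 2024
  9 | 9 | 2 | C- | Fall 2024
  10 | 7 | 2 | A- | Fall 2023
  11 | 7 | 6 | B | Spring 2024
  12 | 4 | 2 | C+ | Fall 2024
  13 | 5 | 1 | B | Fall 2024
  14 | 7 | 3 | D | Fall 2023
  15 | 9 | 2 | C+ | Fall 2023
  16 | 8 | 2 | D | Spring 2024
SELECT MAX(credits) FROM courses

Execution result:
4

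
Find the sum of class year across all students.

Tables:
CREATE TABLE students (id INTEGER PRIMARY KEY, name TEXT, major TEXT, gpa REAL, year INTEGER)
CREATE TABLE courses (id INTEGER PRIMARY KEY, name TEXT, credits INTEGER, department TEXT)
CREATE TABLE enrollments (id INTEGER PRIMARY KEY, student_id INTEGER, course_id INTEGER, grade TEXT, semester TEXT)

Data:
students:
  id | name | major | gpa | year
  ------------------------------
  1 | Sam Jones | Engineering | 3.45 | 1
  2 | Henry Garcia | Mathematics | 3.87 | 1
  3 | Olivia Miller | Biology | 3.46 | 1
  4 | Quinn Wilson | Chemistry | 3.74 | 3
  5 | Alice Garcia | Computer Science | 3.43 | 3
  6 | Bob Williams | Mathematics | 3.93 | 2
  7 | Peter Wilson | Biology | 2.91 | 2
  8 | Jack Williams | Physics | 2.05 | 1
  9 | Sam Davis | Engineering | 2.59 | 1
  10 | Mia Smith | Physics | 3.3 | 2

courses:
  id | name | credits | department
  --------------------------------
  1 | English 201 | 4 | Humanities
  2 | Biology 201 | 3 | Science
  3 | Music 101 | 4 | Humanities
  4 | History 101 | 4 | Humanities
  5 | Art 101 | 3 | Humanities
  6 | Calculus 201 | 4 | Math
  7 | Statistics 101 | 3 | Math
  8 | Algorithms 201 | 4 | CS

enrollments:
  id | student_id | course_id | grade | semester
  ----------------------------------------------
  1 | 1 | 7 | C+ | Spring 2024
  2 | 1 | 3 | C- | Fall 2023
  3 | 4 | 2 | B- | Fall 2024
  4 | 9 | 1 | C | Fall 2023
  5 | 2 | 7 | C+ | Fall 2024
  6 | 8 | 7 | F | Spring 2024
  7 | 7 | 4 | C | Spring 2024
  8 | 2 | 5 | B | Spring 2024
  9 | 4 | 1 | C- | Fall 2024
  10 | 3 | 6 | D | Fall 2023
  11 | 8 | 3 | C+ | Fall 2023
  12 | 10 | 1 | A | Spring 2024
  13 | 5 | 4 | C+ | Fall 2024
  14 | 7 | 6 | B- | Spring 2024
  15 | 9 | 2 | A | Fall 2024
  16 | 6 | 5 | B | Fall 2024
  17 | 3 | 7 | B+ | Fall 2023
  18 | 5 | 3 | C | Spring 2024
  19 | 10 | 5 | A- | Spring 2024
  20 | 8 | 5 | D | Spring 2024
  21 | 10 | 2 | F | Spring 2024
SELECT SUM(year) FROM students

Execution result:
17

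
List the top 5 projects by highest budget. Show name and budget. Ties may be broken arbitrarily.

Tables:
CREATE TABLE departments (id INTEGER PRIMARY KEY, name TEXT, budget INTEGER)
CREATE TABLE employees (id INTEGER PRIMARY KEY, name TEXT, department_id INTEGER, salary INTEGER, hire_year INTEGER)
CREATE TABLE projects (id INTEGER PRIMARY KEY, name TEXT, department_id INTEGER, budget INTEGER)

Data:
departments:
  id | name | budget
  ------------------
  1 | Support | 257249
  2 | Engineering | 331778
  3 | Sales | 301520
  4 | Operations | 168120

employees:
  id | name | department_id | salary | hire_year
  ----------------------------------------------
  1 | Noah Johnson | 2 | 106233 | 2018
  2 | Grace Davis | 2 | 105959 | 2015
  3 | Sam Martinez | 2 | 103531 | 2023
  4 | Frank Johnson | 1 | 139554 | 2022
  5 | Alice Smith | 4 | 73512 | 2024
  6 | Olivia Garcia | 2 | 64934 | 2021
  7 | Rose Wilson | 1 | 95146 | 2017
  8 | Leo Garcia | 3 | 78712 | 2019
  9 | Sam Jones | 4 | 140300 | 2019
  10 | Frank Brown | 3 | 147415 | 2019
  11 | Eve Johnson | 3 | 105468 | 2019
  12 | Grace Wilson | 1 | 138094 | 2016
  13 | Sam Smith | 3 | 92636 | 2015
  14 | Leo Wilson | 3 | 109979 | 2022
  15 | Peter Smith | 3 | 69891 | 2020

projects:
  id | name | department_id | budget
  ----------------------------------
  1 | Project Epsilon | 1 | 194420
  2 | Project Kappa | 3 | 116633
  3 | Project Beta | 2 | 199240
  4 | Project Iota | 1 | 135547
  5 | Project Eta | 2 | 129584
SELECT name, budget FROM projects ORDER BY budget DESC LIMIT 5

Execution result:
name | budget
Project Beta | 199240
Project Epsilon | 194420
Project Iota | 135547
Project Eta | 129584
Project Kappa | 116633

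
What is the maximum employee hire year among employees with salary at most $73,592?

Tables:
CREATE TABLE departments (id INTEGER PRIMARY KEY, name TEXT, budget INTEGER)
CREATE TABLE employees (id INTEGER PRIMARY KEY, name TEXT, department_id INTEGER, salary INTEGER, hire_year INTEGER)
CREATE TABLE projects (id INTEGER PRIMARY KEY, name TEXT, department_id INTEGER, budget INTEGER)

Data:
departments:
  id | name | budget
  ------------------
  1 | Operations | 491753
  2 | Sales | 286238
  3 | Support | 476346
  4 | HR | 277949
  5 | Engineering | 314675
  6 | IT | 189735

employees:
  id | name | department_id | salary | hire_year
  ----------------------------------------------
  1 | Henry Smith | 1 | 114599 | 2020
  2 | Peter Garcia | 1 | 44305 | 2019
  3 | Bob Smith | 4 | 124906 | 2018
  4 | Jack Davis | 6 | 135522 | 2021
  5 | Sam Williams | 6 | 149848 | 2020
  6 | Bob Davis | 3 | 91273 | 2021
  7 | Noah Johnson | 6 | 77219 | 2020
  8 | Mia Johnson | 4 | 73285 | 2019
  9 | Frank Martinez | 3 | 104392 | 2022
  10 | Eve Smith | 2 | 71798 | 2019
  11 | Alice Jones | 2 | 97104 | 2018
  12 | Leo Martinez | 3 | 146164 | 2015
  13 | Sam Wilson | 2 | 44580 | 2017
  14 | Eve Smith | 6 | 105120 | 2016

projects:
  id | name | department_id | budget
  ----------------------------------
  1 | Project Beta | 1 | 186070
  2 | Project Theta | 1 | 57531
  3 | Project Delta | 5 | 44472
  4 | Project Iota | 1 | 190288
SELECT MAX(hire_year) FROM employees WHERE salary <= 73592

Execution result:
2019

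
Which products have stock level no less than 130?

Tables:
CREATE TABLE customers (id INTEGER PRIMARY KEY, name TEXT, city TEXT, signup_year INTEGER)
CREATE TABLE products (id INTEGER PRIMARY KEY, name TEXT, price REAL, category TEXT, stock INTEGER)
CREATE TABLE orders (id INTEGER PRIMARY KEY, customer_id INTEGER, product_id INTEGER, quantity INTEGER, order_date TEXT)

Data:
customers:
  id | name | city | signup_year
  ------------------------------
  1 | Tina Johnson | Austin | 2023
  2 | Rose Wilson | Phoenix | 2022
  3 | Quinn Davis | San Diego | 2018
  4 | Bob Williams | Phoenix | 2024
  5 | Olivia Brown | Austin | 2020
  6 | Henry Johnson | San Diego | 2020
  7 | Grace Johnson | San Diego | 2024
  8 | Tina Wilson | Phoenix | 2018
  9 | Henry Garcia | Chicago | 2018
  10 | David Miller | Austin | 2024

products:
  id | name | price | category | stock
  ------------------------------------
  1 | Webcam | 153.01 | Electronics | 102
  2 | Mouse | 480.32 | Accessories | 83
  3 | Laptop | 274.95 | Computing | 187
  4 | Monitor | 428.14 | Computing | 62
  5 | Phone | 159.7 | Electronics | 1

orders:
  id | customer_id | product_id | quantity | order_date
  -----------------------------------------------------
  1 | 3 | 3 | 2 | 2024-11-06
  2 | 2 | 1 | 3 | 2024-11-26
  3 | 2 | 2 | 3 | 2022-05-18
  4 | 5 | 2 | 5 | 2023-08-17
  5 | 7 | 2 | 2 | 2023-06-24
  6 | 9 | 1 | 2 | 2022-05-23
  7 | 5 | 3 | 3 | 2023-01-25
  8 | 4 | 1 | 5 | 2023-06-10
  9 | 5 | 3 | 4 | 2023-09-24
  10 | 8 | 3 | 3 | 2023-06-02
SELECT name, stock FROM products WHERE stock >= 130

Execution result:
name | stock
Laptop | 187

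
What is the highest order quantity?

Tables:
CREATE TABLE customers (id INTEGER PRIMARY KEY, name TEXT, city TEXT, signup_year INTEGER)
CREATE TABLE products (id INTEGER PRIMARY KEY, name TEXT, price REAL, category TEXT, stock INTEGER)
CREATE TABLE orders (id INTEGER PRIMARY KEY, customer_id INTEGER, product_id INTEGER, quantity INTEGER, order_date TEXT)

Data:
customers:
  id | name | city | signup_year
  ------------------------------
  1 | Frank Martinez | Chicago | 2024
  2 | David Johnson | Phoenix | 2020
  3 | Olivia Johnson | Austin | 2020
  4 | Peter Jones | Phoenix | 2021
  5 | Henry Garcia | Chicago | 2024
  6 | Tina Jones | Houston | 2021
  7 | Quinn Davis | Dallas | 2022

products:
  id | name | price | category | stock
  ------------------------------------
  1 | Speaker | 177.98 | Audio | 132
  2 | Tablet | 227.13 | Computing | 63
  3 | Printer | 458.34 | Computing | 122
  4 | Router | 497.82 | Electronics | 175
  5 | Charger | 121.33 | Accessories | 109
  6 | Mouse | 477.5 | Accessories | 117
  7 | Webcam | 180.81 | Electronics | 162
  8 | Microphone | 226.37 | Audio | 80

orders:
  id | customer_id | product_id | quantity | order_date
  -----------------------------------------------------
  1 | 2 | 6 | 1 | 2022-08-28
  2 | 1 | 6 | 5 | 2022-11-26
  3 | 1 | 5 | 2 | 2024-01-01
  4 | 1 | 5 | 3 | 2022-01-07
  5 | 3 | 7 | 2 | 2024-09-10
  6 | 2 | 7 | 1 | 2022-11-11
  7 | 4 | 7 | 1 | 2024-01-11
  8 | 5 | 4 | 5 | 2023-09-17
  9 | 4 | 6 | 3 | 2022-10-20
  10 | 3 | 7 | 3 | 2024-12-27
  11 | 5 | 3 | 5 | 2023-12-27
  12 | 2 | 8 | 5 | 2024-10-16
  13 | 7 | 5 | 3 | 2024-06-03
SELECT MAX(quantity) FROM orders

Execution result:
5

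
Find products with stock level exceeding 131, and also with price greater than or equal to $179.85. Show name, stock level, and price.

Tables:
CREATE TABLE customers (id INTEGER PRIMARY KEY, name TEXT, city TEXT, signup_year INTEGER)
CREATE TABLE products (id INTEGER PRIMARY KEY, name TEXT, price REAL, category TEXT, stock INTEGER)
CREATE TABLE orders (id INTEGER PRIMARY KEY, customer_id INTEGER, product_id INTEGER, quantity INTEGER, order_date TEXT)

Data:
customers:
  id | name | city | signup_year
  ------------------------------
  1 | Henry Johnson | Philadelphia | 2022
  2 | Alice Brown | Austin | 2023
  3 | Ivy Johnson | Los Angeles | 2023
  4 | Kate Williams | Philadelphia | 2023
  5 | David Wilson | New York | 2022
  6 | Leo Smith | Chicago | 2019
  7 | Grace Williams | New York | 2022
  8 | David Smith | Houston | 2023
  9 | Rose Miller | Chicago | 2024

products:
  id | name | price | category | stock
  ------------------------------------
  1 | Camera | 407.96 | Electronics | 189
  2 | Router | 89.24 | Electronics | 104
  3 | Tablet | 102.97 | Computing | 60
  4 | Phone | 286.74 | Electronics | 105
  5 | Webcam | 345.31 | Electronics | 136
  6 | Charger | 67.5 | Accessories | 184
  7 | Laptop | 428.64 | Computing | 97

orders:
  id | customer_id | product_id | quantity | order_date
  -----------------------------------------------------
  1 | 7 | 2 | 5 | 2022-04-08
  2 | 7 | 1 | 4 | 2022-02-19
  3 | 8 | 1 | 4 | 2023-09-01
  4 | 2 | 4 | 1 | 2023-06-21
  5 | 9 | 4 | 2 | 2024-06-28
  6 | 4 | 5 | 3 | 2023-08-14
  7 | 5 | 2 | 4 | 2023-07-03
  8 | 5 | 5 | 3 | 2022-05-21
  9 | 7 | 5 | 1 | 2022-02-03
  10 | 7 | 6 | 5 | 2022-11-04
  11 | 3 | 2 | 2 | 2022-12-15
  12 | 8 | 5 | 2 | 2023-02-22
SELECT name, stock, price FROM products WHERE stock > 131 AND price >= 179.85

Execution result:
name | stock | price
Camera | 189 | 407.96
Webcam | 136 | 345.31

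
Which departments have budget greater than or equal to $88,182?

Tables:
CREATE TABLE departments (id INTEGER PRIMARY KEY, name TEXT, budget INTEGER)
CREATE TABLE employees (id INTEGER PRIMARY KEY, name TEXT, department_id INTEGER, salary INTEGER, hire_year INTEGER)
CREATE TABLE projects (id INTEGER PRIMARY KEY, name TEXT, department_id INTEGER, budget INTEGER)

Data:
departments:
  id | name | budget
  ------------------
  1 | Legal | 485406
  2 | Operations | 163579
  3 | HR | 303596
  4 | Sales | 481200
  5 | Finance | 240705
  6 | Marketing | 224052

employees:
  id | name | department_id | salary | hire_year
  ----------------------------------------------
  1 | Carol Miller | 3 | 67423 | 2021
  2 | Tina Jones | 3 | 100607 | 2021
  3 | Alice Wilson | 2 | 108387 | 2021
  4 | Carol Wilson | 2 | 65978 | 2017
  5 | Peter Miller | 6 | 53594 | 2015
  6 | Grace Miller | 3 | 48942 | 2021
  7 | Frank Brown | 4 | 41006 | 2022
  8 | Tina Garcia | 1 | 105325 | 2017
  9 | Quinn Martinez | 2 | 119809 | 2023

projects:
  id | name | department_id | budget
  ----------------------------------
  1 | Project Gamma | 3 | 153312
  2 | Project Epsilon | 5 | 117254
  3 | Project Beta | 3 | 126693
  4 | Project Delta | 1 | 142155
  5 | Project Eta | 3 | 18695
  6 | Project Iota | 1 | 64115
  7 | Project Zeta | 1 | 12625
SELECT name, budget FROM departments WHERE budget >= 88182

Execution result:
name | budget
Legal | 485406
Operations | 163579
HR | 303596
Sales | 481200
Finance | 240705
Marketing | 224052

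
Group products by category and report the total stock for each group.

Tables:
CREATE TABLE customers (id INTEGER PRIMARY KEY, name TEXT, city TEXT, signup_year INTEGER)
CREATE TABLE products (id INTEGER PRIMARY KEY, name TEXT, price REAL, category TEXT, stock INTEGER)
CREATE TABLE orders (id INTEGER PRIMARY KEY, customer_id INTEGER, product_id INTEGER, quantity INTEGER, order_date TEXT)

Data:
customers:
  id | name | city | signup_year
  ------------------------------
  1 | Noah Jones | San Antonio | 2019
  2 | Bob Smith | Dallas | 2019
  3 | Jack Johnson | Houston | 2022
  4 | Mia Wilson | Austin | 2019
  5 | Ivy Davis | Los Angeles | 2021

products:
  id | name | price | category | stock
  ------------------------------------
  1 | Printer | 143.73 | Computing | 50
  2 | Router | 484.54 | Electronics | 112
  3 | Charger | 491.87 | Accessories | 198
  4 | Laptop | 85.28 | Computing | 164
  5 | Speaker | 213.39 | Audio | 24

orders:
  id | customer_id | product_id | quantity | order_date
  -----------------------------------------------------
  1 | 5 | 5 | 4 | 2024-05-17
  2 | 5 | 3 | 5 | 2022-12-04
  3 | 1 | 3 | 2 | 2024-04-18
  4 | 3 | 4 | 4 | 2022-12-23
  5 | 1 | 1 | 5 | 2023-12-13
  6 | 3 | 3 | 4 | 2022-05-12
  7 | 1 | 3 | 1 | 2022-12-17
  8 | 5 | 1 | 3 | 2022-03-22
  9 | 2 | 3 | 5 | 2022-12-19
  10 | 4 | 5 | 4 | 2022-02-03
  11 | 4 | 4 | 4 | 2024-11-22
SELECT category, SUM(stock) AS sum_stock FROM products GROUP BY category

Execution result:
category | sum_stock
Accessories | 198
Audio | 24
Computing | 214
Electronics | 112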